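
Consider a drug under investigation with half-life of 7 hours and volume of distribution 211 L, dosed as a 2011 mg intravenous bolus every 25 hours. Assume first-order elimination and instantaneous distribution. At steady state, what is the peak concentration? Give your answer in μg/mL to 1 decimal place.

10.4 μg/mL

Over one 25-h interval, 25/7 ≈ 3.5714 half-lives elapse, leaving f ≈ 0.0841 of each dose.
At steady state, accumulation factor R = 1/(1 − e^(−kτ)) ≈ 1.0918.
Single-dose peak C₀ = D/Vd = 2011/211 ≈ 9.531 μg/mL.
Steady-state peak Cmax,ss = C₀·R ≈ 9.531 × 1.0918 ≈ 10.406 μg/mL.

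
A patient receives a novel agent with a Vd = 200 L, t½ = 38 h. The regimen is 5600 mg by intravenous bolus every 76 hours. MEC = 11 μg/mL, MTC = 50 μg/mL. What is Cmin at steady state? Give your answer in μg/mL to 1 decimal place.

9.3 μg/mL

The dosing interval is 2 half-lives, so f = 2^(−2) = 0.25.
Accumulation ratio R = 1/(1 − f) = 1/0.75 = 4/3.
Single-dose peak C₀ = D/Vd = 5600/200 = 28 μg/mL.
Steady-state peak Cmax,ss = C₀·R = 28 × 4/3 ≈ 37.333 μg/mL.
Steady-state trough Cmin,ss = Cmax,ss·f ≈ 37.333 × 0.25 ≈ 9.333 μg/mL.
Trough 9.3 μg/mL vs MEC 11 μg/mL: subtherapeutic.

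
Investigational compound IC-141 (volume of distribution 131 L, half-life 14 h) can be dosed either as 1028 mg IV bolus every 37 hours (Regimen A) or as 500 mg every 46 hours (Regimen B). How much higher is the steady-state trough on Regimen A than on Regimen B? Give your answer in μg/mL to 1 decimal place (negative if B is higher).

1.1 μg/mL

Regimen A: f = (1/2)^(37/14) ≈ 0.1601; Cmin,ss = (1028/131)·f/(1−f) ≈ 1.496 μg/mL.
Regimen B: f = (1/2)^(46/14) ≈ 0.1025; Cmin,ss = (500/131)·f/(1−f) ≈ 0.436 μg/mL.
Difference ≈ 1.496 − 0.436 ≈ 1.060 μg/mL.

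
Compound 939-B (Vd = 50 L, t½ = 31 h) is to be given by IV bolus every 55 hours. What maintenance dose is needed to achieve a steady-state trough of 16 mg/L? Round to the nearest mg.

1936 mg

τ/t½ = 55/31 ≈ 1.7742, so f = (1/2)^(55/31) ≈ 0.292358.
Cmin,ss = (D/Vd)·f/(1−f), so D = Cmin,ss·Vd·(1−f)/f.
D = 16 × 50 × (1−f)/f ≈ 16 × 50 × 2.42046 ≈ 1936.37 mg.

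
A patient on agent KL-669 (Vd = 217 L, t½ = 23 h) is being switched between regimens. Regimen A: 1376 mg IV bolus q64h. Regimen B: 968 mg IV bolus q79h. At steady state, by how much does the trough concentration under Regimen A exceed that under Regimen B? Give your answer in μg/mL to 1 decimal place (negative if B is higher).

0.6 μg/mL

Regimen A: f = (1/2)^(64/23) ≈ 0.1453; Cmin,ss = (1376/217)·f/(1−f) ≈ 1.078 μg/mL.
Regimen B: f = (1/2)^(79/23) ≈ 0.0925; Cmin,ss = (968/217)·f/(1−f) ≈ 0.455 μg/mL.
Difference ≈ 1.078 − 0.455 ≈ 0.623 μg/mL.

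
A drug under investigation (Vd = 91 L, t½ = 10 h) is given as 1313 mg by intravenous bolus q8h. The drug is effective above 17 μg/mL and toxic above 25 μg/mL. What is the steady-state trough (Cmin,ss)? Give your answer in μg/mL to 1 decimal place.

Over one 8-h interval, 8/10 ≈ 0.8 half-lives elapse, leaving f ≈ 0.5743 of each dose.
Single-dose peak C₀ = D/Vd = 1313/91 ≈ 14.429 μg/mL.
Steady-state trough Cmin,ss = C₀·f/(1−f) ≈ 14.429 × 0.5743/0.4257 ≈ 19.466 μg/mL.
Trough 19.5 μg/mL vs MEC 17 μg/mL: adequate.

19.5 μg/mL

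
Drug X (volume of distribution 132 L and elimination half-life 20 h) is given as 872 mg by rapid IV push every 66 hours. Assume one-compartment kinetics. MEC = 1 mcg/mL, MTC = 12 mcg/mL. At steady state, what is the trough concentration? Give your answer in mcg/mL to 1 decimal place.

τ/t½ = 66/20 ≈ 3.3, so fraction remaining f = (1/2)^(66/20) ≈ 0.1015.
Accumulation ratio R = 1/(1 − f) ≈ 1/0.8985 ≈ 1.1130.
Each bolus raises the concentration by D/Vd = 872/132 ≈ 6.606 mcg/mL.
Steady-state peak Cmax,ss = C₀·R ≈ 6.606 × 1.1130 ≈ 7.352 mcg/mL.
One interval later, Cmin,ss = Cmax,ss·e^(−kτ) ≈ 7.352 × 0.1015 ≈ 0.746 mcg/mL.
Trough 0.7 mcg/mL vs MEC 1 mcg/mL: subtherapeutic.

0.7 mcg/mL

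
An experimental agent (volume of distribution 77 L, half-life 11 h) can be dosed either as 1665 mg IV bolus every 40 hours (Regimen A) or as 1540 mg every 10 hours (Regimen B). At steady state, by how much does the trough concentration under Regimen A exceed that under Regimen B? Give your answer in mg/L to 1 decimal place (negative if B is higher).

-20.9 mg/L

Regimen A: f = (1/2)^(40/11) ≈ 0.0804; Cmin,ss = (1665/77)·f/(1−f) ≈ 1.891 mg/L.
Regimen B: f = (1/2)^(10/11) ≈ 0.5325; Cmin,ss = (1540/77)·f/(1−f) ≈ 22.781 mg/L.
Difference ≈ 1.891 − 22.781 ≈ -20.890 mg/L.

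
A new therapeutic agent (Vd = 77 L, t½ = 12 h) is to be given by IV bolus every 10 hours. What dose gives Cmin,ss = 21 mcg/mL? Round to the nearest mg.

τ/t½ = 10/12 ≈ 0.83333, so f = (1/2)^(10/12) ≈ 0.561231.
Cmin,ss = (D/Vd)·f/(1−f), so D = Cmin,ss·Vd·(1−f)/f.
D = 21 × 77 × (1−f)/f ≈ 21 × 77 × 0.78180 ≈ 1264.17 mg.

1264 mg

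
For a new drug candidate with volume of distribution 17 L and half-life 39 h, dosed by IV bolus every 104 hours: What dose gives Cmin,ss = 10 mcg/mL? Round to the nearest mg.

909 mg

τ/t½ = 104/39 ≈ 2.6667, so f = (1/2)^(104/39) ≈ 0.157490.
Cmin,ss = (D/Vd)·f/(1−f), so D = Cmin,ss·Vd·(1−f)/f.
D = 10 × 17 × (1−f)/f ≈ 10 × 17 × 5.34961 ≈ 909.43 mg.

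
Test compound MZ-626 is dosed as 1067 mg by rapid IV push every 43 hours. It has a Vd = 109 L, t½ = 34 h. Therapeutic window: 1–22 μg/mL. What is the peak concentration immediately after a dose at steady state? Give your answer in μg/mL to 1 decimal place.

16.8 μg/mL

τ/t½ = 43/34 ≈ 1.2647, so fraction remaining f = (1/2)^(43/34) ≈ 0.4162.
At steady state, accumulation factor R = 1/(1 − e^(−kτ)) ≈ 1.7129.
Single-dose peak C₀ = D/Vd = 1067/109 ≈ 9.789 μg/mL.
Steady-state peak Cmax,ss = C₀·R ≈ 9.789 × 1.7129 ≈ 16.768 μg/mL.
Peak 16.8 μg/mL vs MTC 22 μg/mL: below toxic threshold.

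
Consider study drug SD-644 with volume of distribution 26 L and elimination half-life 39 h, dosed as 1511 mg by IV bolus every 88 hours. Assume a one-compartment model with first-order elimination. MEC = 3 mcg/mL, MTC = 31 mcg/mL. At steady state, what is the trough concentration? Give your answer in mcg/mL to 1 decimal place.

Over one 88-h interval, 88/39 ≈ 2.2564 half-lives elapse, leaving f ≈ 0.2093 of each dose.
Accumulation ratio R = 1/(1 − f) ≈ 1/0.7907 ≈ 1.2647.
Single-dose peak C₀ = D/Vd = 1511/26 ≈ 58.115 mcg/mL.
Steady-state peak Cmax,ss = C₀·R ≈ 58.115 × 1.2647 ≈ 73.498 mcg/mL.
Steady-state trough Cmin,ss = Cmax,ss·f ≈ 73.498 × 0.2093 ≈ 15.383 mcg/mL.
Trough 15.4 mcg/mL vs MEC 3 mcg/mL: adequate.

15.4 mcg/mL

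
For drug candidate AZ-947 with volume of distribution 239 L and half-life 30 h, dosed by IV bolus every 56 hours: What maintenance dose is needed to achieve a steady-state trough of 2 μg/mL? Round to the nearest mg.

1265 mg

τ/t½ = 56/30 ≈ 1.8667, so f = (1/2)^(56/30) ≈ 0.274206.
Cmin,ss = (D/Vd)·f/(1−f), so D = Cmin,ss·Vd·(1−f)/f.
D = 2 × 239 × (1−f)/f ≈ 2 × 239 × 2.64689 ≈ 1265.21 mg.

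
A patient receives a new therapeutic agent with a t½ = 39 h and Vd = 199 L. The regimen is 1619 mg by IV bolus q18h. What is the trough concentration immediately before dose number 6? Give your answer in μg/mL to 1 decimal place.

17.2 μg/mL

f = (1/2)^(τ/t½) = (1/2)^(18/39) ≈ 0.7262.
C₀ = D/Vd = 1619/199 ≈ 8.136 μg/mL.
Before the 6th dose, 5 doses have been given. Superposition: Cmin = C₀·(f + f² + … + f^5).
≈ 8.136 × (0.7262 + 0.5274 + 0.3830 + 0.2781 + 0.2020) ≈ 8.136 × 2.1167 ≈ 17.221 μg/mL.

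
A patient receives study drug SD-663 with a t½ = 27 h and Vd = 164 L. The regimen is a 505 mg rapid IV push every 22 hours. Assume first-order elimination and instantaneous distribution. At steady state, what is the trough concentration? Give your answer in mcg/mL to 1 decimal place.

Over one 22-h interval, 22/27 ≈ 0.81481 half-lives elapse, leaving f ≈ 0.5685 of each dose.
Each bolus raises the concentration by D/Vd = 505/164 ≈ 3.079 mcg/mL.
Steady-state trough Cmin,ss = C₀·f/(1−f) ≈ 3.079 × 0.5685/0.4315 ≈ 4.057 mcg/mL.

4.1 mcg/mL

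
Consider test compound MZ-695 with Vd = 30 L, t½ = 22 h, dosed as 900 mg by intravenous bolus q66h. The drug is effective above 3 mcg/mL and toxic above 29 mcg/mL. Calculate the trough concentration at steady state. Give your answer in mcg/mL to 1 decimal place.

The dosing interval is 3 half-lives, so f = 2^(−3) = 0.125.
At steady state, R = 1/(1 − 0.125) = 8/7.
Single-dose peak C₀ = D/Vd = 900/30 = 30 mcg/mL.
Steady-state peak Cmax,ss = C₀·R = 30 × 8/7 ≈ 34.286 mcg/mL.
Steady-state trough Cmin,ss = Cmax,ss·f ≈ 34.286 × 0.125 ≈ 4.286 mcg/mL.
Trough 4.3 mcg/mL vs MEC 3 mcg/mL: adequate.

4.3 mcg/mL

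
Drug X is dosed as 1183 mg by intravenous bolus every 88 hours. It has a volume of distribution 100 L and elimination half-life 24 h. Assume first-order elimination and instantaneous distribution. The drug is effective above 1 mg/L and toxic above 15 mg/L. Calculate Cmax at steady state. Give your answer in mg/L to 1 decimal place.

12.8 mg/L

τ/t½ = 88/24 ≈ 3.6667, so fraction remaining f = (1/2)^(88/24) ≈ 0.0787.
Accumulation ratio R = 1/(1 − f) ≈ 1/0.9213 ≈ 1.0854.
Each bolus raises the concentration by D/Vd = 1183/100 ≈ 11.830 mg/L.
Steady-state peak Cmax,ss = C₀·R ≈ 11.830 × 1.0854 ≈ 12.840 mg/L.
Peak 12.8 mg/L vs MTC 15 mg/L: below toxic threshold.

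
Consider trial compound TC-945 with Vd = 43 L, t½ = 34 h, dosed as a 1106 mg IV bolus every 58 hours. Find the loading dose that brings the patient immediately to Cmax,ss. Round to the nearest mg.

f = (1/2)^(58/34) ≈ 0.306534; accumulation ratio R = 1/(1−f) ≈ 1.44203.
Loading dose to hit Cmax,ss on first dose: D_load = D_maint·R ≈ 1106 × 1.44203 ≈ 1594.89 mg.

1595 mg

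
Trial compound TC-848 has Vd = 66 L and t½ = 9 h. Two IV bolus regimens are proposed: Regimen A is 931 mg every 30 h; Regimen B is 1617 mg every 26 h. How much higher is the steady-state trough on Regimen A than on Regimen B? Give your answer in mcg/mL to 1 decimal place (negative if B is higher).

-2.3 mcg/mL

Regimen A: f = (1/2)^(30/9) ≈ 0.0992; Cmin,ss = (931/66)·f/(1−f) ≈ 1.553 mcg/mL.
Regimen B: f = (1/2)^(26/9) ≈ 0.1350; Cmin,ss = (1617/66)·f/(1−f) ≈ 3.824 mcg/mL.
Difference ≈ 1.553 − 3.824 ≈ -2.271 mcg/mL.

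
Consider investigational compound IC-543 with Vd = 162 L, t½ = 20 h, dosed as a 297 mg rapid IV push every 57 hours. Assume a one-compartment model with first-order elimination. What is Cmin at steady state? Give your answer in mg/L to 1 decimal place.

τ/t½ = 57/20 ≈ 2.85, so fraction remaining f = (1/2)^(57/20) ≈ 0.1387.
Accumulation ratio R = 1/(1 − f) ≈ 1/0.8613 ≈ 1.1610.
Each bolus raises the concentration by D/Vd = 297/162 ≈ 1.833 mg/L.
Steady-state peak Cmax,ss = C₀·R ≈ 1.833 × 1.1610 ≈ 2.128 mg/L.
Steady-state trough Cmin,ss = Cmax,ss·f ≈ 2.128 × 0.1387 ≈ 0.295 mg/L.

0.3 mg/L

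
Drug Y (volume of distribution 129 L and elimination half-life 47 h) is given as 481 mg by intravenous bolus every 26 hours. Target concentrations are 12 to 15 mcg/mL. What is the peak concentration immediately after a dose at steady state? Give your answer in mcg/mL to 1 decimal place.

k = ln2/t½ = ln2/47 ≈ 0.014748 h⁻¹; fraction remaining f = e^(−kτ) = e^(−0.014748×26) ≈ 0.6815.
Accumulation ratio R = 1/(1 − f) ≈ 1/0.3185 ≈ 3.1397.
Single-dose peak C₀ = D/Vd = 481/129 ≈ 3.729 mcg/mL.
Steady-state peak Cmax,ss = C₀·R ≈ 3.729 × 3.1397 ≈ 11.708 mcg/mL.
Peak 11.7 mcg/mL vs MTC 15 mcg/mL: below toxic threshold.

11.7 mcg/mL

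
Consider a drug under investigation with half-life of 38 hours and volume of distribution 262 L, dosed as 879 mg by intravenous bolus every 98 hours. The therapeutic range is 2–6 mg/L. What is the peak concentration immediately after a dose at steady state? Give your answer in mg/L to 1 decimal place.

τ/t½ = 98/38 ≈ 2.5789, so fraction remaining f = (1/2)^(98/38) ≈ 0.1674.
At steady state, accumulation factor R = 1/(1 − e^(−kτ)) ≈ 1.2011.
Single-dose peak C₀ = D/Vd = 879/262 ≈ 3.355 mg/L.
Steady-state peak Cmax,ss = C₀·R ≈ 3.355 × 1.2011 ≈ 4.030 mg/L.
Peak 4.0 mg/L vs MTC 6 mg/L: below toxic threshold.

4.0 mg/L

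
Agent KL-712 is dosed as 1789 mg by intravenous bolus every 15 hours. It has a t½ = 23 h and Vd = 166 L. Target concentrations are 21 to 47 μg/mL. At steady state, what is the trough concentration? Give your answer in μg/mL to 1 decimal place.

k = ln2/t½ = ln2/23 ≈ 0.030137 h⁻¹; fraction remaining f = e^(−kτ) = e^(−0.030137×15) ≈ 0.6363.
At steady state, accumulation factor R = 1/(1 − e^(−kτ)) ≈ 2.7495.
Single-dose peak C₀ = D/Vd = 1789/166 ≈ 10.777 μg/mL.
Cmax,ss = C₀/(1 − f) ≈ 10.777/0.3637 ≈ 29.632 μg/mL.
Steady-state trough Cmin,ss = Cmax,ss·f ≈ 29.632 × 0.6363 ≈ 18.855 μg/mL.
Trough 18.9 μg/mL vs MEC 21 μg/mL: subtherapeutic.

18.9 μg/mL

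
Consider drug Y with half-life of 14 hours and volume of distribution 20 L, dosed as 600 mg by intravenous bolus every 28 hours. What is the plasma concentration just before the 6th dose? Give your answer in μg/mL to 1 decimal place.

f = (1/2)^(τ/t½) = (1/2)^(28/14) ≈ 0.2500.
C₀ = D/Vd = 600/20 ≈ 30.000 μg/mL.
Before the 6th dose, 5 doses have been given. Superposition: Cmin = C₀·(f + f² + … + f^5).
≈ 30.000 × (0.2500 + 0.0625 + 0.0156 + 0.0039 + 0.0010) ≈ 30.000 × 0.3330 ≈ 9.990 μg/mL.

10.0 μg/mL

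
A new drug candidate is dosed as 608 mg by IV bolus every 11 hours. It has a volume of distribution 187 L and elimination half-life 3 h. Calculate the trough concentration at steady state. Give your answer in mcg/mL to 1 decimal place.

0.3 mcg/mL

Over one 11-h interval, 11/3 ≈ 3.6667 half-lives elapse, leaving f ≈ 0.0787 of each dose.
Accumulation ratio R = 1/(1 − f) ≈ 1/0.9213 ≈ 1.0854.
Single-dose peak C₀ = D/Vd = 608/187 ≈ 3.251 mcg/mL.
Cmax,ss = C₀/(1 − f) ≈ 3.251/0.9213 ≈ 3.529 mcg/mL.
Steady-state trough Cmin,ss = Cmax,ss·f ≈ 3.529 × 0.0787 ≈ 0.278 mcg/mL.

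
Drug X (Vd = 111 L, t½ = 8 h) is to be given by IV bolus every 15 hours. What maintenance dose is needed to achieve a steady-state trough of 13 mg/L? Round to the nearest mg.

3850 mg

τ/t½ = 15/8 ≈ 1.875, so f = (1/2)^(15/8) ≈ 0.272627.
Cmin,ss = (D/Vd)·f/(1−f), so D = Cmin,ss·Vd·(1−f)/f.
D = 13 × 111 × (1−f)/f ≈ 13 × 111 × 2.66802 ≈ 3849.95 mg.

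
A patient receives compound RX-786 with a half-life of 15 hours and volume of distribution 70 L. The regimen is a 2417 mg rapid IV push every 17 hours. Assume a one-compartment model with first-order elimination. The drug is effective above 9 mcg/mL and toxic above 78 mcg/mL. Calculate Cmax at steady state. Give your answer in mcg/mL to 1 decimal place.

τ/t½ = 17/15 ≈ 1.1333, so fraction remaining f = (1/2)^(17/15) ≈ 0.4559.
Accumulation ratio R = 1/(1 − f) ≈ 1/0.5441 ≈ 1.8379.
Single-dose peak C₀ = D/Vd = 2417/70 ≈ 34.529 mcg/mL.
Steady-state peak Cmax,ss = C₀·R ≈ 34.529 × 1.8379 ≈ 63.461 mcg/mL.
Peak 63.5 mcg/mL vs MTC 78 mcg/mL: below toxic threshold.

63.5 mcg/mL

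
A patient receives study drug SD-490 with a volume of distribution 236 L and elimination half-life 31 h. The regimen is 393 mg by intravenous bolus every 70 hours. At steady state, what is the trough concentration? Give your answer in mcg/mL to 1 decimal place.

τ/t½ = 70/31 ≈ 2.2581, so fraction remaining f = (1/2)^(70/31) ≈ 0.2091.
Accumulation ratio R = 1/(1 − f) ≈ 1/0.7909 ≈ 1.2644.
Each bolus raises the concentration by D/Vd = 393/236 ≈ 1.665 mcg/mL.
Cmax,ss = C₀/(1 − f) ≈ 1.665/0.7909 ≈ 2.105 mcg/mL.
One interval later, Cmin,ss = Cmax,ss·e^(−kτ) ≈ 2.105 × 0.2091 ≈ 0.440 mcg/mL.

0.4 mcg/mL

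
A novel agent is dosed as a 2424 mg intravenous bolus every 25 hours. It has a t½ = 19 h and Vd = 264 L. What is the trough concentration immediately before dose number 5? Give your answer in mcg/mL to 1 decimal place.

6.0 mcg/mL

f = (1/2)^(τ/t½) = (1/2)^(25/19) ≈ 0.4017.
C₀ = D/Vd = 2424/264 ≈ 9.182 mcg/mL.
Before the 5th dose, 4 doses have been given. Superposition: Cmin = C₀·(f + f² + … + f^4).
≈ 9.182 × (0.4017 + 0.1614 + 0.0648 + 0.0260) ≈ 9.182 × 0.6539 ≈ 6.004 mcg/mL.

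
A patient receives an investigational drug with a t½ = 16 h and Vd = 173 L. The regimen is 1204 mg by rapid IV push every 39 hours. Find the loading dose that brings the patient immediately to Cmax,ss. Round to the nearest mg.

f = (1/2)^(39/16) ≈ 0.184603; accumulation ratio R = 1/(1−f) ≈ 1.22640.
Loading dose to hit Cmax,ss on first dose: D_load = D_maint·R ≈ 1204 × 1.22640 ≈ 1476.59 mg.

1477 mg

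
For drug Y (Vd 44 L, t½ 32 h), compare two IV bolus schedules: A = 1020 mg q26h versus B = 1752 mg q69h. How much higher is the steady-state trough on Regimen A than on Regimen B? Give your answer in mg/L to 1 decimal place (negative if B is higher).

Regimen A: f = (1/2)^(26/32) ≈ 0.5694; Cmin,ss = (1020/44)·f/(1−f) ≈ 30.654 mg/L.
Regimen B: f = (1/2)^(69/32) ≈ 0.2243; Cmin,ss = (1752/44)·f/(1−f) ≈ 11.514 mg/L.
Difference ≈ 30.654 − 11.514 ≈ 19.140 mg/L.

19.1 mg/L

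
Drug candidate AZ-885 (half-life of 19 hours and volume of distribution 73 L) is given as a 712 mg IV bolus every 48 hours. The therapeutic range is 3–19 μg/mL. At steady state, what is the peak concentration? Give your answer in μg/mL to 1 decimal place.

11.8 μg/mL

Over one 48-h interval, 48/19 ≈ 2.5263 half-lives elapse, leaving f ≈ 0.1736 of each dose.
Accumulation ratio R = 1/(1 − f) ≈ 1/0.8264 ≈ 1.2101.
Each bolus raises the concentration by D/Vd = 712/73 ≈ 9.753 μg/mL.
Steady-state peak Cmax,ss = C₀·R ≈ 9.753 × 1.2101 ≈ 11.802 μg/mL.
Peak 11.8 μg/mL vs MTC 19 μg/mL: below toxic threshold.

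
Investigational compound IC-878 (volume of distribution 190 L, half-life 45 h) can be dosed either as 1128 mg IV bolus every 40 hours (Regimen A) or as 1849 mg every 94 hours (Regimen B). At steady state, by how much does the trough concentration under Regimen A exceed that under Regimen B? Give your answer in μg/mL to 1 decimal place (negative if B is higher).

4.0 μg/mL

Regimen A: f = (1/2)^(40/45) ≈ 0.5400; Cmin,ss = (1128/190)·f/(1−f) ≈ 6.969 μg/mL.
Regimen B: f = (1/2)^(94/45) ≈ 0.2351; Cmin,ss = (1849/190)·f/(1−f) ≈ 2.991 μg/mL.
Difference ≈ 6.969 − 2.991 ≈ 3.978 μg/mL.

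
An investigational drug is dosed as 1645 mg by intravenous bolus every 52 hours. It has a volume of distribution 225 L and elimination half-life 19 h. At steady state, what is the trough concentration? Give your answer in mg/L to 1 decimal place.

1.3 mg/L

k = ln2/t½ = ln2/19 ≈ 0.036481 h⁻¹; fraction remaining f = e^(−kτ) = e^(−0.036481×52) ≈ 0.1500.
At steady state, accumulation factor R = 1/(1 − e^(−kτ)) ≈ 1.1765.
Each bolus raises the concentration by D/Vd = 1645/225 ≈ 7.311 mg/L.
Cmax,ss = C₀/(1 − f) ≈ 7.311/0.8500 ≈ 8.601 mg/L.
One interval later, Cmin,ss = Cmax,ss·e^(−kτ) ≈ 8.601 × 0.1500 ≈ 1.290 mg/L.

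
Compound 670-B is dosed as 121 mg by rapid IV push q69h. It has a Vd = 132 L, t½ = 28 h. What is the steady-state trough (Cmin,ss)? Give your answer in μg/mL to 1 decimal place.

0.2 μg/mL

k = ln2/t½ = ln2/28 ≈ 0.024755 h⁻¹; fraction remaining f = e^(−kτ) = e^(−0.024755×69) ≈ 0.1812.
At steady state, accumulation factor R = 1/(1 − e^(−kτ)) ≈ 1.2213.
Each bolus raises the concentration by D/Vd = 121/132 ≈ 0.917 μg/mL.
Cmax,ss = C₀/(1 − f) ≈ 0.917/0.8188 ≈ 1.120 μg/mL.
One interval later, Cmin,ss = Cmax,ss·e^(−kτ) ≈ 1.120 × 0.1812 ≈ 0.203 μg/mL.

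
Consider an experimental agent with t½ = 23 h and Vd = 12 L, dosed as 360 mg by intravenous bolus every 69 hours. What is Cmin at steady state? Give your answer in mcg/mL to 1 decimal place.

4.3 mcg/mL

The dosing interval is 3 half-lives, so f = 2^(−3) = 0.125.
At steady state, R = 1/(1 − 0.125) = 8/7.
Single-dose peak C₀ = D/Vd = 360/12 = 30 mcg/mL.
Steady-state peak Cmax,ss = C₀·R = 30 × 8/7 ≈ 34.286 mcg/mL.
Steady-state trough Cmin,ss = Cmax,ss·f ≈ 34.286 × 0.125 ≈ 4.286 mcg/mL.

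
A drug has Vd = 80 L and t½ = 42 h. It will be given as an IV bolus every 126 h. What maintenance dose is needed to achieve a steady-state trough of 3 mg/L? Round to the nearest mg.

1680 mg

τ/t½ = 126/42 ≈ 3, so f = (1/2)^(126/42) ≈ 0.125000.
Cmin,ss = (D/Vd)·f/(1−f), so D = Cmin,ss·Vd·(1−f)/f.
D = 3 × 80 × (1−f)/f ≈ 3 × 80 × 7.00000 ≈ 1680.00 mg.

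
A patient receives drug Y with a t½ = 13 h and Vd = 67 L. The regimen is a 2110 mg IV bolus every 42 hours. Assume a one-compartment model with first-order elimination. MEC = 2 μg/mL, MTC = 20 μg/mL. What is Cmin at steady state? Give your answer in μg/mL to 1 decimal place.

k = ln2/t½ = ln2/13 ≈ 0.053319 h⁻¹; fraction remaining f = e^(−kτ) = e^(−0.053319×42) ≈ 0.1065.
Each bolus raises the concentration by D/Vd = 2110/67 ≈ 31.493 μg/mL.
Steady-state trough Cmin,ss = C₀·f/(1−f) ≈ 31.493 × 0.1065/0.8935 ≈ 3.754 μg/mL.
Trough 3.8 μg/mL vs MEC 2 μg/mL: adequate.

3.8 μg/mL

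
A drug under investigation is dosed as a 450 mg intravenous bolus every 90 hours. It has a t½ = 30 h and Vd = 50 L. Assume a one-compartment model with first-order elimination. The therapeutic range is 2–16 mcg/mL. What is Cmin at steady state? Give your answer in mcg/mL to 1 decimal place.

1.3 mcg/mL

τ = 90 h = 3 half-lives, so f = (1/2)^3 = 0.125.
Accumulation ratio R = 1/(1 − f) = 1/0.875 = 8/7.
Single-dose peak C₀ = D/Vd = 450/50 = 9 mcg/mL.
Steady-state peak Cmax,ss = C₀·R = 9 × 8/7 ≈ 10.286 mcg/mL.
Steady-state trough Cmin,ss = Cmax,ss·f ≈ 10.286 × 0.125 ≈ 1.286 mcg/mL.
Trough 1.3 mcg/mL vs MEC 2 mcg/mL: subtherapeutic.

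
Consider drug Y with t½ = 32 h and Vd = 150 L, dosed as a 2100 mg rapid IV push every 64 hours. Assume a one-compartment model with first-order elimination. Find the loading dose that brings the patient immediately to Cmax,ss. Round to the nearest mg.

2800 mg

f = (1/2)^(64/32) ≈ 0.250000; accumulation ratio R = 1/(1−f) ≈ 1.33333.
Loading dose to hit Cmax,ss on first dose: D_load = D_maint·R ≈ 2100 × 1.33333 ≈ 2799.99 mg.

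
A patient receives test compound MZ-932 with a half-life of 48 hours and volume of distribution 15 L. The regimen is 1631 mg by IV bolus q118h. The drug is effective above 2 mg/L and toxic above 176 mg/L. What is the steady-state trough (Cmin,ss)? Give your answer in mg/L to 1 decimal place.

Over one 118-h interval, 118/48 ≈ 2.4583 half-lives elapse, leaving f ≈ 0.1820 of each dose.
At steady state, accumulation factor R = 1/(1 − e^(−kτ)) ≈ 1.2225.
Each bolus raises the concentration by D/Vd = 1631/15 ≈ 108.733 mg/L.
Steady-state peak Cmax,ss = C₀·R ≈ 108.733 × 1.2225 ≈ 132.926 mg/L.
One interval later, Cmin,ss = Cmax,ss·e^(−kτ) ≈ 132.926 × 0.1820 ≈ 24.193 mg/L.
Trough 24.2 mg/L vs MEC 2 mg/L: adequate.

24.2 mg/L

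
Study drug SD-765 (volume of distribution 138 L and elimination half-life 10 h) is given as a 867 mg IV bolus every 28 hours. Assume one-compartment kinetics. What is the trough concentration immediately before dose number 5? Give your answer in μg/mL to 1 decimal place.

f = (1/2)^(τ/t½) = (1/2)^(28/10) ≈ 0.1436.
C₀ = D/Vd = 867/138 ≈ 6.283 μg/mL.
Before the 5th dose, 4 doses have been given. Superposition: Cmin = C₀·(f + f² + … + f^4).
≈ 6.283 × (0.1436 + 0.0206 + 0.0030 + 0.0004) ≈ 6.283 × 0.1676 ≈ 1.053 μg/mL.

1.1 μg/mL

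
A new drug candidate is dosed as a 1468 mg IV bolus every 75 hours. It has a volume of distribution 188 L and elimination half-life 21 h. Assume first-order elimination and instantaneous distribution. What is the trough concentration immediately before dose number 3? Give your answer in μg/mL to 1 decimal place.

0.7 μg/mL

f = (1/2)^(τ/t½) = (1/2)^(75/21) ≈ 0.0841.
C₀ = D/Vd = 1468/188 ≈ 7.809 μg/mL.
Before the 3rd dose, 2 doses have been given. Superposition: Cmin = C₀·(f + f²).
≈ 7.809 × (0.0841 + 0.0071) ≈ 7.809 × 0.0912 ≈ 0.712 μg/mL.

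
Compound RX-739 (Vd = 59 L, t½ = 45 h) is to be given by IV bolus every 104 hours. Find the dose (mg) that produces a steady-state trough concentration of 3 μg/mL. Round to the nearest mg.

701 mg

τ/t½ = 104/45 ≈ 2.3111, so f = (1/2)^(104/45) ≈ 0.201505.
Cmin,ss = (D/Vd)·f/(1−f), so D = Cmin,ss·Vd·(1−f)/f.
D = 3 × 59 × (1−f)/f ≈ 3 × 59 × 3.96266 ≈ 701.39 mg.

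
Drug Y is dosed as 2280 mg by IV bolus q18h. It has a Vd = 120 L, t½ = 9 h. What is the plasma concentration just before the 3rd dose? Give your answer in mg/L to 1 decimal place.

f = (1/2)^(τ/t½) = (1/2)^(18/9) ≈ 0.2500.
C₀ = D/Vd = 2280/120 ≈ 19.000 mg/L.
Before the 3rd dose, 2 doses have been given. Superposition: Cmin = C₀·(f + f²).
≈ 19.000 × (0.2500 + 0.0625) ≈ 19.000 × 0.3125 ≈ 5.938 mg/L.

5.9 mg/L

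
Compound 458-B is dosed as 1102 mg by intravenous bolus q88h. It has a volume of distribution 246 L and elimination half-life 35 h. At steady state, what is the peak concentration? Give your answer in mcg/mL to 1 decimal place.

5.4 mcg/mL

τ/t½ = 88/35 ≈ 2.5143, so fraction remaining f = (1/2)^(88/35) ≈ 0.1750.
At steady state, accumulation factor R = 1/(1 − e^(−kτ)) ≈ 1.2121.
Single-dose peak C₀ = D/Vd = 1102/246 ≈ 4.480 mcg/mL.
Steady-state peak Cmax,ss = C₀·R ≈ 4.480 × 1.2121 ≈ 5.430 mcg/mL.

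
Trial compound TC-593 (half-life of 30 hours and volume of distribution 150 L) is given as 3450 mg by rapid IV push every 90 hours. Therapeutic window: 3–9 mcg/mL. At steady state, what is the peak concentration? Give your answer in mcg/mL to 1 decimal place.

26.3 mcg/mL

The dosing interval is 3 half-lives, so f = 2^(−3) = 0.125.
At steady state, R = 1/(1 − 0.125) = 8/7.
Single-dose peak C₀ = D/Vd = 3450/150 = 23 mcg/mL.
Steady-state peak Cmax,ss = C₀·R = 23 × 8/7 ≈ 26.286 mcg/mL.
Peak 26.3 mcg/mL vs MTC 9 mcg/mL: exceeds toxic threshold.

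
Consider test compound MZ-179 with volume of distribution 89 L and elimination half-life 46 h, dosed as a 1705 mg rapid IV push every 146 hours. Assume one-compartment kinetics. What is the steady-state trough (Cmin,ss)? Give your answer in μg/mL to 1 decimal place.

2.4 μg/mL

τ/t½ = 146/46 ≈ 3.1739, so fraction remaining f = (1/2)^(146/46) ≈ 0.1108.
At steady state, accumulation factor R = 1/(1 − e^(−kτ)) ≈ 1.1246.
Each bolus raises the concentration by D/Vd = 1705/89 ≈ 19.157 μg/mL.
Steady-state peak Cmax,ss = C₀·R ≈ 19.157 × 1.1246 ≈ 21.544 μg/mL.
Steady-state trough Cmin,ss = Cmax,ss·f ≈ 21.544 × 0.1108 ≈ 2.387 μg/mL.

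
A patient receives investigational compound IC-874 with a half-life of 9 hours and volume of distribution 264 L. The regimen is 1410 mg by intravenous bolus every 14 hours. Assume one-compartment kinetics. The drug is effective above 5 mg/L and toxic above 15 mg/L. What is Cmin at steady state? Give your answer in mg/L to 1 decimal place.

Over one 14-h interval, 14/9 ≈ 1.5556 half-lives elapse, leaving f ≈ 0.3402 of each dose.
Single-dose peak C₀ = D/Vd = 1410/264 ≈ 5.341 mg/L.
Steady-state trough Cmin,ss = C₀·f/(1−f) ≈ 5.341 × 0.3402/0.6598 ≈ 2.754 mg/L.
Trough 2.8 mg/L vs MEC 5 mg/L: subtherapeutic.

2.8 mg/L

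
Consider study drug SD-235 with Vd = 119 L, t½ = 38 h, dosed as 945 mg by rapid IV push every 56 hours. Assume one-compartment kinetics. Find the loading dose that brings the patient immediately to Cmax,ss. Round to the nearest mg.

f = (1/2)^(56/38) ≈ 0.360062; accumulation ratio R = 1/(1−f) ≈ 1.56265.
Loading dose to hit Cmax,ss on first dose: D_load = D_maint·R ≈ 945 × 1.56265 ≈ 1476.70 mg.

1477 mg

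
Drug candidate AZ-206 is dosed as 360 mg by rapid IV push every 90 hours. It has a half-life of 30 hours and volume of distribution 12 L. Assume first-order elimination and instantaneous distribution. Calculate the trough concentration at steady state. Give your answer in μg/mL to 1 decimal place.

4.3 μg/mL

τ = 90 h = 3 half-lives, so f = (1/2)^3 = 0.125.
At steady state, R = 1/(1 − 0.125) = 8/7.
Single-dose peak C₀ = D/Vd = 360/12 = 30 μg/mL.
Steady-state peak Cmax,ss = C₀·R = 30 × 8/7 ≈ 34.286 μg/mL.
Steady-state trough Cmin,ss = Cmax,ss·f ≈ 34.286 × 0.125 ≈ 4.286 μg/mL.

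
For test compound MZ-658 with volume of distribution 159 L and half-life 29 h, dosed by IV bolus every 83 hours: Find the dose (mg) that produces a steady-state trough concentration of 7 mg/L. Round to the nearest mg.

6979 mg

τ/t½ = 83/29 ≈ 2.8621, so f = (1/2)^(83/29) ≈ 0.137541.
Cmin,ss = (D/Vd)·f/(1−f), so D = Cmin,ss·Vd·(1−f)/f.
D = 7 × 159 × (1−f)/f ≈ 7 × 159 × 6.27056 ≈ 6979.13 mg.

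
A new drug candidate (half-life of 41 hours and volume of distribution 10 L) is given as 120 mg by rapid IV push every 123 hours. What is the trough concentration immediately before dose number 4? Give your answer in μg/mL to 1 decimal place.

1.7 μg/mL

f = (1/2)^(τ/t½) = (1/2)^(123/41) ≈ 0.1250.
C₀ = D/Vd = 120/10 ≈ 12.000 μg/mL.
Before the 4th dose, 3 doses have been given. Superposition: Cmin = C₀·(f + f² + … + f^3).
≈ 12.000 × (0.1250 + 0.0156 + 0.0020) ≈ 12.000 × 0.1426 ≈ 1.711 μg/mL.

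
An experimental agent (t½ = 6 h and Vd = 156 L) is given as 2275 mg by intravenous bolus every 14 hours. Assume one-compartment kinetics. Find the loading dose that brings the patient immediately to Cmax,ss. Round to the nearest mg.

f = (1/2)^(14/6) ≈ 0.198425; accumulation ratio R = 1/(1−f) ≈ 1.24754.
Loading dose to hit Cmax,ss on first dose: D_load = D_maint·R ≈ 2275 × 1.24754 ≈ 2838.15 mg.

2838 mg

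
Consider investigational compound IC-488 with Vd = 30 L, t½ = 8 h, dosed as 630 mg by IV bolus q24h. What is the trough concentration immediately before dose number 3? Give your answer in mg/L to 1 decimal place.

f = (1/2)^(τ/t½) = (1/2)^(24/8) ≈ 0.1250.
C₀ = D/Vd = 630/30 ≈ 21.000 mg/L.
Before the 3rd dose, 2 doses have been given. Superposition: Cmin = C₀·(f + f²).
≈ 21.000 × (0.1250 + 0.0156) ≈ 21.000 × 0.1406 ≈ 2.953 mg/L.

3.0 mg/L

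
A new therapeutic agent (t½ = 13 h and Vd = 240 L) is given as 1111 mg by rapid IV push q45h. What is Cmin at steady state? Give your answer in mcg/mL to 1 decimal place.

0.5 mcg/mL

k = ln2/t½ = ln2/13 ≈ 0.053319 h⁻¹; fraction remaining f = e^(−kτ) = e^(−0.053319×45) ≈ 0.0908.
At steady state, accumulation factor R = 1/(1 − e^(−kτ)) ≈ 1.0999.
Single-dose peak C₀ = D/Vd = 1111/240 ≈ 4.629 mcg/mL.
Cmax,ss = C₀/(1 − f) ≈ 4.629/0.9092 ≈ 5.091 mcg/mL.
One interval later, Cmin,ss = Cmax,ss·e^(−kτ) ≈ 5.091 × 0.0908 ≈ 0.462 mcg/mL.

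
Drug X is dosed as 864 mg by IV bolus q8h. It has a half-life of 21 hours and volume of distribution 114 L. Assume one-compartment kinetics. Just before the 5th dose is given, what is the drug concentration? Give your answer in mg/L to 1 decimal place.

16.4 mg/L

f = (1/2)^(τ/t½) = (1/2)^(8/21) ≈ 0.7679.
C₀ = D/Vd = 864/114 ≈ 7.579 mg/L.
Before the 5th dose, 4 doses have been given. Superposition: Cmin = C₀·(f + f² + … + f^4).
≈ 7.579 × (0.7679 + 0.5897 + 0.4528 + 0.3477) ≈ 7.579 × 2.1581 ≈ 16.356 mg/L.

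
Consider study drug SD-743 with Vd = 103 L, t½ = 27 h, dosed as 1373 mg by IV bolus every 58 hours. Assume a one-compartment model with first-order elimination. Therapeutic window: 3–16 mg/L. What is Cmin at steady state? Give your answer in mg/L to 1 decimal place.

3.9 mg/L

Over one 58-h interval, 58/27 ≈ 2.1481 half-lives elapse, leaving f ≈ 0.2256 of each dose.
Accumulation ratio R = 1/(1 − f) ≈ 1/0.7744 ≈ 1.2913.
Each bolus raises the concentration by D/Vd = 1373/103 ≈ 13.330 mg/L.
Cmax,ss = C₀/(1 − f) ≈ 13.330/0.7744 ≈ 17.213 mg/L.
One interval later, Cmin,ss = Cmax,ss·e^(−kτ) ≈ 17.213 × 0.2256 ≈ 3.883 mg/L.
Trough 3.9 mg/L vs MEC 3 mg/L: adequate.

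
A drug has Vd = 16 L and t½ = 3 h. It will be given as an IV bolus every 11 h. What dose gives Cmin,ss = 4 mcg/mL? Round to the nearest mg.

749 mg

τ/t½ = 11/3 ≈ 3.6667, so f = (1/2)^(11/3) ≈ 0.078745.
Cmin,ss = (D/Vd)·f/(1−f), so D = Cmin,ss·Vd·(1−f)/f.
D = 4 × 16 × (1−f)/f ≈ 4 × 16 × 11.69922 ≈ 748.75 mg.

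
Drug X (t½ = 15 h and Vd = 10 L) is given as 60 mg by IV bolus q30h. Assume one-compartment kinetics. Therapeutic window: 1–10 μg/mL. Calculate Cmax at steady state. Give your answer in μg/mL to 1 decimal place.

τ = 30 h = 2 half-lives, so f = (1/2)^2 = 0.25.
Accumulation ratio R = 1/(1 − f) = 1/0.75 = 4/3.
Single-dose peak C₀ = D/Vd = 60/10 = 6 μg/mL.
Steady-state peak Cmax,ss = C₀·R = 6 × 4/3 ≈ 8.000 μg/mL.
Peak 8.0 μg/mL vs MTC 10 μg/mL: below toxic threshold.

8.0 μg/mL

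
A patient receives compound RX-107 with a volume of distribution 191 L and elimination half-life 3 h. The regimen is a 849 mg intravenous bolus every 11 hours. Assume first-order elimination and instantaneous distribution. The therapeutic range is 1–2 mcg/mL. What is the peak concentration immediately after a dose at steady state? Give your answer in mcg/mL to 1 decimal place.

4.8 mcg/mL

τ/t½ = 11/3 ≈ 3.6667, so fraction remaining f = (1/2)^(11/3) ≈ 0.0787.
Accumulation ratio R = 1/(1 − f) ≈ 1/0.9213 ≈ 1.0854.
Each bolus raises the concentration by D/Vd = 849/191 ≈ 4.445 mcg/mL.
Steady-state peak Cmax,ss = C₀·R ≈ 4.445 × 1.0854 ≈ 4.825 mcg/mL.
Peak 4.8 mcg/mL vs MTC 2 mcg/mL: exceeds toxic threshold.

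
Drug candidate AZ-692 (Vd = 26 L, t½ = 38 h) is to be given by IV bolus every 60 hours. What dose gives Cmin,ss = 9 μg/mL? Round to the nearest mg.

465 mg

τ/t½ = 60/38 ≈ 1.5789, so f = (1/2)^(60/38) ≈ 0.334726.
Cmin,ss = (D/Vd)·f/(1−f), so D = Cmin,ss·Vd·(1−f)/f.
D = 9 × 26 × (1−f)/f ≈ 9 × 26 × 1.98752 ≈ 465.08 mg.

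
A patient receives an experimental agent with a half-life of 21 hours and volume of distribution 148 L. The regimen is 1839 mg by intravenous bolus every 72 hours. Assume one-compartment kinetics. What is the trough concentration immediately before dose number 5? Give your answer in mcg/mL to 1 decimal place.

1.3 mcg/mL

f = (1/2)^(τ/t½) = (1/2)^(72/21) ≈ 0.0929.
C₀ = D/Vd = 1839/148 ≈ 12.426 mcg/mL.
Before the 5th dose, 4 doses have been given. Superposition: Cmin = C₀·(f + f² + … + f^4).
≈ 12.426 × (0.0929 + 0.0086 + 0.0008 + 0.0001) ≈ 12.426 × 0.1024 ≈ 1.272 mcg/mL.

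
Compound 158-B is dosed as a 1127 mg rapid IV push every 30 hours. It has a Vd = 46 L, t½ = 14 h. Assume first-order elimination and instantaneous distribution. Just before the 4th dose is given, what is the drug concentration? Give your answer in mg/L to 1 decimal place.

f = (1/2)^(τ/t½) = (1/2)^(30/14) ≈ 0.2264.
C₀ = D/Vd = 1127/46 ≈ 24.500 mg/L.
Before the 4th dose, 3 doses have been given. Superposition: Cmin = C₀·(f + f² + … + f^3).
≈ 24.500 × (0.2264 + 0.0513 + 0.0116) ≈ 24.500 × 0.2893 ≈ 7.088 mg/L.

7.1 mg/L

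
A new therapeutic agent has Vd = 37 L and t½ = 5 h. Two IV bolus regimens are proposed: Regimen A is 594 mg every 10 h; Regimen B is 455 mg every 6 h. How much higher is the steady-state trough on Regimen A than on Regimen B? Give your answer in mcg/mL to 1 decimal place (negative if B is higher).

-4.1 mcg/mL

Regimen A: f = (1/2)^(10/5) ≈ 0.2500; Cmin,ss = (594/37)·f/(1−f) ≈ 5.351 mcg/mL.
Regimen B: f = (1/2)^(6/5) ≈ 0.4353; Cmin,ss = (455/37)·f/(1−f) ≈ 9.479 mcg/mL.
Difference ≈ 5.351 − 9.479 ≈ -4.128 mcg/mL.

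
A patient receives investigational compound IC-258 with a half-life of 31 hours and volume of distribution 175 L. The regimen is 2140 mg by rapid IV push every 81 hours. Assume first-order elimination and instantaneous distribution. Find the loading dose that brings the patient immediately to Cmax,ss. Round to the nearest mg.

f = (1/2)^(81/31) ≈ 0.163470; accumulation ratio R = 1/(1−f) ≈ 1.19541.
Loading dose to hit Cmax,ss on first dose: D_load = D_maint·R ≈ 2140 × 1.19541 ≈ 2558.18 mg.

2558 mg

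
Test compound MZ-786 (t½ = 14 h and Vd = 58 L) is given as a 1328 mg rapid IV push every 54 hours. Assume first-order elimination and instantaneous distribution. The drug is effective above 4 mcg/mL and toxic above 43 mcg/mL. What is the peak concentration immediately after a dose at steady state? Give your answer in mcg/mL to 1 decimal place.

24.6 mcg/mL

Over one 54-h interval, 54/14 ≈ 3.8571 half-lives elapse, leaving f ≈ 0.0690 of each dose.
At steady state, accumulation factor R = 1/(1 − e^(−kτ)) ≈ 1.0741.
Single-dose peak C₀ = D/Vd = 1328/58 ≈ 22.897 mcg/mL.
Steady-state peak Cmax,ss = C₀·R ≈ 22.897 × 1.0741 ≈ 24.594 mcg/mL.
Peak 24.6 mcg/mL vs MTC 43 mcg/mL: below toxic threshold.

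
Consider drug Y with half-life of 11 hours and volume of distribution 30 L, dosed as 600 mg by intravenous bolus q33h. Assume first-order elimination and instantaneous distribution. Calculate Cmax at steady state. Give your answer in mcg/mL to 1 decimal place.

τ = 33 h = 3 half-lives, so f = (1/2)^3 = 0.125.
At steady state, R = 1/(1 − 0.125) = 8/7.
Single-dose peak C₀ = D/Vd = 600/30 = 20 mcg/mL.
Steady-state peak Cmax,ss = C₀·R = 20 × 8/7 ≈ 22.857 mcg/mL.

22.9 mcg/mL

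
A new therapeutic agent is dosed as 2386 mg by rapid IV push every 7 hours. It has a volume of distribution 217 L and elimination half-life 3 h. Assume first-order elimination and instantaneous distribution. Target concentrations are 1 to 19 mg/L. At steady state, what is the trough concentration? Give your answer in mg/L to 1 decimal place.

2.7 mg/L

Over one 7-h interval, 7/3 ≈ 2.3333 half-lives elapse, leaving f ≈ 0.1984 of each dose.
At steady state, accumulation factor R = 1/(1 − e^(−kτ)) ≈ 1.2475.
Single-dose peak C₀ = D/Vd = 2386/217 ≈ 10.995 mg/L.
Steady-state peak Cmax,ss = C₀·R ≈ 10.995 × 1.2475 ≈ 13.716 mg/L.
One interval later, Cmin,ss = Cmax,ss·e^(−kτ) ≈ 13.716 × 0.1984 ≈ 2.721 mg/L.
Trough 2.7 mg/L vs MEC 1 mg/L: adequate.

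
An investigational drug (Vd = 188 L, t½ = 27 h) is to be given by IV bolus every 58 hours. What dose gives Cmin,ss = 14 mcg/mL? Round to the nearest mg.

τ/t½ = 58/27 ≈ 2.1481, so f = (1/2)^(58/27) ≈ 0.225602.
Cmin,ss = (D/Vd)·f/(1−f), so D = Cmin,ss·Vd·(1−f)/f.
D = 14 × 188 × (1−f)/f ≈ 14 × 188 × 3.43258 ≈ 9034.55 mg.

9035 mg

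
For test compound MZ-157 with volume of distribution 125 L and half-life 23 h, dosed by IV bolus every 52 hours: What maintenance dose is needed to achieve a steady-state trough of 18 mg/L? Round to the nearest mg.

8534 mg

τ/t½ = 52/23 ≈ 2.2609, so f = (1/2)^(52/23) ≈ 0.208646.
Cmin,ss = (D/Vd)·f/(1−f), so D = Cmin,ss·Vd·(1−f)/f.
D = 18 × 125 × (1−f)/f ≈ 18 × 125 × 3.79281 ≈ 8533.82 mg.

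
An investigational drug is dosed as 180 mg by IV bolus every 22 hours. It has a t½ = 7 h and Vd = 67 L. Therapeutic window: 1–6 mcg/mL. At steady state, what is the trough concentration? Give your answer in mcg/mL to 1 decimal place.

0.3 mcg/mL

Over one 22-h interval, 22/7 ≈ 3.1429 half-lives elapse, leaving f ≈ 0.1132 of each dose.
Single-dose peak C₀ = D/Vd = 180/67 ≈ 2.687 mcg/mL.
Steady-state trough Cmin,ss = C₀·f/(1−f) ≈ 2.687 × 0.1132/0.8868 ≈ 0.343 mcg/mL.
Trough 0.3 mcg/mL vs MEC 1 mcg/mL: subtherapeutic.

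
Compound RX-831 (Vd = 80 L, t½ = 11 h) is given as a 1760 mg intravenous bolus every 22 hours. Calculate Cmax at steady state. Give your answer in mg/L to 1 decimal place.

29.3 mg/L

The dosing interval is 2 half-lives, so f = 2^(−2) = 0.25.
At steady state, R = 1/(1 − 0.25) = 4/3.
Single-dose peak C₀ = D/Vd = 1760/80 = 22 mg/L.
Steady-state peak Cmax,ss = C₀·R = 22 × 4/3 ≈ 29.333 mg/L.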